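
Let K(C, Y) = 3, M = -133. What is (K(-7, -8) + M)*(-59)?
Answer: 7670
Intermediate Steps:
(K(-7, -8) + M)*(-59) = (3 - 133)*(-59) = -130*(-59) = 7670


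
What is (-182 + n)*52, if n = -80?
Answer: -13624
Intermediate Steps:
(-182 + n)*52 = (-182 - 80)*52 = -262*52 = -13624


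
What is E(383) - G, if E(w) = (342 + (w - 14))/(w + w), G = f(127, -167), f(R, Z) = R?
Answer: -96571/766 ≈ -126.07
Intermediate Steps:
G = 127
E(w) = (328 + w)/(2*w) (E(w) = (342 + (-14 + w))/((2*w)) = (328 + w)*(1/(2*w)) = (328 + w)/(2*w))
E(383) - G = (1/2)*(328 + 383)/383 - 1*127 = (1/2)*(1/383)*711 - 127 = 711/766 - 127 = -96571/766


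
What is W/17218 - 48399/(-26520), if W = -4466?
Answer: 539137/344360 ≈ 1.5656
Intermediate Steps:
W/17218 - 48399/(-26520) = -4466/17218 - 48399/(-26520) = -4466*1/17218 - 48399*(-1/26520) = -2233/8609 + 73/40 = 539137/344360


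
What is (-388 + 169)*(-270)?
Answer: 59130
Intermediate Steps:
(-388 + 169)*(-270) = -219*(-270) = 59130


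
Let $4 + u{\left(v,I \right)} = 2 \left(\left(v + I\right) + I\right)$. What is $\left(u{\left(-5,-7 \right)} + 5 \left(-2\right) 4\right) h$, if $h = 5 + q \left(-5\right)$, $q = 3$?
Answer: $820$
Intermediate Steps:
$h = -10$ ($h = 5 + 3 \left(-5\right) = 5 - 15 = -10$)
$u{\left(v,I \right)} = -4 + 2 v + 4 I$ ($u{\left(v,I \right)} = -4 + 2 \left(\left(v + I\right) + I\right) = -4 + 2 \left(\left(I + v\right) + I\right) = -4 + 2 \left(v + 2 I\right) = -4 + \left(2 v + 4 I\right) = -4 + 2 v + 4 I$)
$\left(u{\left(-5,-7 \right)} + 5 \left(-2\right) 4\right) h = \left(\left(-4 + 2 \left(-5\right) + 4 \left(-7\right)\right) + 5 \left(-2\right) 4\right) \left(-10\right) = \left(\left(-4 - 10 - 28\right) - 40\right) \left(-10\right) = \left(-42 - 40\right) \left(-10\right) = \left(-82\right) \left(-10\right) = 820$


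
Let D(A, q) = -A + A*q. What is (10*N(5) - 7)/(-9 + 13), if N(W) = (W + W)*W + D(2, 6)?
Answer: 593/4 ≈ 148.25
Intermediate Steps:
N(W) = 10 + 2*W² (N(W) = (W + W)*W + 2*(-1 + 6) = (2*W)*W + 2*5 = 2*W² + 10 = 10 + 2*W²)
(10*N(5) - 7)/(-9 + 13) = (10*(10 + 2*5²) - 7)/(-9 + 13) = (10*(10 + 2*25) - 7)/4 = (10*(10 + 50) - 7)/4 = (10*60 - 7)/4 = (600 - 7)/4 = (¼)*593 = 593/4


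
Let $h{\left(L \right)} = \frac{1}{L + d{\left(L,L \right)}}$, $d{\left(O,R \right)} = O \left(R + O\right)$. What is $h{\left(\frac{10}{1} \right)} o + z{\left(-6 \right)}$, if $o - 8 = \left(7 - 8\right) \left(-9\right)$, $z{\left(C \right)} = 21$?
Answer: $\frac{4427}{210} \approx 21.081$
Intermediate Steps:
$o = 17$ ($o = 8 + \left(7 - 8\right) \left(-9\right) = 8 - -9 = 8 + 9 = 17$)
$d{\left(O,R \right)} = O \left(O + R\right)$
$h{\left(L \right)} = \frac{1}{L + 2 L^{2}}$ ($h{\left(L \right)} = \frac{1}{L + L \left(L + L\right)} = \frac{1}{L + L 2 L} = \frac{1}{L + 2 L^{2}}$)
$h{\left(\frac{10}{1} \right)} o + z{\left(-6 \right)} = \frac{1}{\frac{10}{1} \left(1 + 2 \cdot \frac{10}{1}\right)} 17 + 21 = \frac{1}{10 \cdot 1 \left(1 + 2 \cdot 10 \cdot 1\right)} 17 + 21 = \frac{1}{10 \left(1 + 2 \cdot 10\right)} 17 + 21 = \frac{1}{10 \left(1 + 20\right)} 17 + 21 = \frac{1}{10 \cdot 21} \cdot 17 + 21 = \frac{1}{10} \cdot \frac{1}{21} \cdot 17 + 21 = \frac{1}{210} \cdot 17 + 21 = \frac{17}{210} + 21 = \frac{4427}{210}$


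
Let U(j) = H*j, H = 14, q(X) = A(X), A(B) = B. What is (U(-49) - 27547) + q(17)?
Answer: -28216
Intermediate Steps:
q(X) = X
U(j) = 14*j
(U(-49) - 27547) + q(17) = (14*(-49) - 27547) + 17 = (-686 - 27547) + 17 = -28233 + 17 = -28216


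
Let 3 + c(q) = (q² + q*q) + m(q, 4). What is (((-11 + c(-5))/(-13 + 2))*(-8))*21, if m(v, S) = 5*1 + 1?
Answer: 7056/11 ≈ 641.45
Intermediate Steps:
m(v, S) = 6 (m(v, S) = 5 + 1 = 6)
c(q) = 3 + 2*q² (c(q) = -3 + ((q² + q*q) + 6) = -3 + ((q² + q²) + 6) = -3 + (2*q² + 6) = -3 + (6 + 2*q²) = 3 + 2*q²)
(((-11 + c(-5))/(-13 + 2))*(-8))*21 = (((-11 + (3 + 2*(-5)²))/(-13 + 2))*(-8))*21 = (((-11 + (3 + 2*25))/(-11))*(-8))*21 = (((-11 + (3 + 50))*(-1/11))*(-8))*21 = (((-11 + 53)*(-1/11))*(-8))*21 = ((42*(-1/11))*(-8))*21 = -42/11*(-8)*21 = (336/11)*21 = 7056/11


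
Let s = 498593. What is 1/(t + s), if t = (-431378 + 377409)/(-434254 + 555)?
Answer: 433699/216239339476 ≈ 2.0056e-6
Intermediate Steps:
t = 53969/433699 (t = -53969/(-433699) = -53969*(-1/433699) = 53969/433699 ≈ 0.12444)
1/(t + s) = 1/(53969/433699 + 498593) = 1/(216239339476/433699) = 433699/216239339476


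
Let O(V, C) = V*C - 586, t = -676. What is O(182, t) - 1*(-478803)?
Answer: 355185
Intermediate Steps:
O(V, C) = -586 + C*V (O(V, C) = C*V - 586 = -586 + C*V)
O(182, t) - 1*(-478803) = (-586 - 676*182) - 1*(-478803) = (-586 - 123032) + 478803 = -123618 + 478803 = 355185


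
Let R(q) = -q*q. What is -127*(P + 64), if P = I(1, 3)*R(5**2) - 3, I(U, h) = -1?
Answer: -87122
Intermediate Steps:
R(q) = -q**2
P = 622 (P = -(-1)*(5**2)**2 - 3 = -(-1)*25**2 - 3 = -(-1)*625 - 3 = -1*(-625) - 3 = 625 - 3 = 622)
-127*(P + 64) = -127*(622 + 64) = -127*686 = -87122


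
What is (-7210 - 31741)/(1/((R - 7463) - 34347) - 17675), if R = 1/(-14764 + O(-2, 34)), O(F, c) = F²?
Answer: 24037269774551/10907518262435 ≈ 2.2037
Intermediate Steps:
R = -1/14760 (R = 1/(-14764 + (-2)²) = 1/(-14764 + 4) = 1/(-14760) = -1/14760 ≈ -6.7751e-5)
(-7210 - 31741)/(1/((R - 7463) - 34347) - 17675) = (-7210 - 31741)/(1/((-1/14760 - 7463) - 34347) - 17675) = -38951/(1/(-110153881/14760 - 34347) - 17675) = -38951/(1/(-617115601/14760) - 17675) = -38951/(-14760/617115601 - 17675) = -38951/(-10907518262435/617115601) = -38951*(-617115601/10907518262435) = 24037269774551/10907518262435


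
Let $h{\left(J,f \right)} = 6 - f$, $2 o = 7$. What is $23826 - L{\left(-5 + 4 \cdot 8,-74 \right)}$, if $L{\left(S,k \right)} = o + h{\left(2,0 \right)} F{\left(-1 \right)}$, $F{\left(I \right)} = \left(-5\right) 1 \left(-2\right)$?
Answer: $\frac{47525}{2} \approx 23763.0$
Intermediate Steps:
$F{\left(I \right)} = 10$ ($F{\left(I \right)} = \left(-5\right) \left(-2\right) = 10$)
$o = \frac{7}{2}$ ($o = \frac{1}{2} \cdot 7 = \frac{7}{2} \approx 3.5$)
$L{\left(S,k \right)} = \frac{127}{2}$ ($L{\left(S,k \right)} = \frac{7}{2} + \left(6 - 0\right) 10 = \frac{7}{2} + \left(6 + 0\right) 10 = \frac{7}{2} + 6 \cdot 10 = \frac{7}{2} + 60 = \frac{127}{2}$)
$23826 - L{\left(-5 + 4 \cdot 8,-74 \right)} = 23826 - \frac{127}{2} = \frac{47525}{2}$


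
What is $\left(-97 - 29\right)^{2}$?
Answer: $15876$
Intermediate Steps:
$\left(-97 - 29\right)^{2} = \left(-126\right)^{2} = 15876$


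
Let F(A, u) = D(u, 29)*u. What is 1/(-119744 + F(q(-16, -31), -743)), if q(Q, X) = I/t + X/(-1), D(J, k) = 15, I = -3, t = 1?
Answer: -1/130889 ≈ -7.6401e-6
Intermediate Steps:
q(Q, X) = -3 - X (q(Q, X) = -3/1 + X/(-1) = -3*1 + X*(-1) = -3 - X)
F(A, u) = 15*u
1/(-119744 + F(q(-16, -31), -743)) = 1/(-119744 + 15*(-743)) = 1/(-119744 - 11145) = 1/(-130889) = -1/130889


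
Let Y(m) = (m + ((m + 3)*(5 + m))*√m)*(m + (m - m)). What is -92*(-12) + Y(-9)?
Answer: 1185 - 648*I ≈ 1185.0 - 648.0*I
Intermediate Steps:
Y(m) = m*(m + √m*(3 + m)*(5 + m)) (Y(m) = (m + ((3 + m)*(5 + m))*√m)*(m + 0) = (m + √m*(3 + m)*(5 + m))*m = m*(m + √m*(3 + m)*(5 + m)))
-92*(-12) + Y(-9) = -92*(-12) + ((-9)² + (-9)^(7/2) + 8*(-9)^(5/2) + 15*(-9)^(3/2)) = 1104 + (81 - 2187*I + 8*(243*I) + 15*(-27*I)) = 1104 + (81 - 2187*I + 1944*I - 405*I) = 1104 + (81 - 648*I) = 1185 - 648*I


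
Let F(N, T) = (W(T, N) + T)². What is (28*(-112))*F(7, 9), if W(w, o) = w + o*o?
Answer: -14077504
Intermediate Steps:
W(w, o) = w + o²
F(N, T) = (N² + 2*T)² (F(N, T) = ((T + N²) + T)² = (N² + 2*T)²)
(28*(-112))*F(7, 9) = (28*(-112))*(7² + 2*9)² = -3136*(49 + 18)² = -3136*67² = -3136*4489 = -14077504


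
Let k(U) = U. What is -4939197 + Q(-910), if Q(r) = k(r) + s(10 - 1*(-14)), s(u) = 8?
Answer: -4940099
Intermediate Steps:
Q(r) = 8 + r (Q(r) = r + 8 = 8 + r)
-4939197 + Q(-910) = -4939197 + (8 - 910) = -4939197 - 902 = -4940099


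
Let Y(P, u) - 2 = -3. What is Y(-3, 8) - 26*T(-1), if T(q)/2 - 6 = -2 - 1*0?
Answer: -209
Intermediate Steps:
Y(P, u) = -1 (Y(P, u) = 2 - 3 = -1)
T(q) = 8 (T(q) = 12 + 2*(-2 - 1*0) = 12 + 2*(-2 + 0) = 12 + 2*(-2) = 12 - 4 = 8)
Y(-3, 8) - 26*T(-1) = -1 - 26*8 = -1 - 208 = -209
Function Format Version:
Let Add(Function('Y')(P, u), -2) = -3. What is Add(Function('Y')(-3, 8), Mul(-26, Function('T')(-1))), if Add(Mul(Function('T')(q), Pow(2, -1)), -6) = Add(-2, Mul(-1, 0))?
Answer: -209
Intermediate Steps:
Function('Y')(P, u) = -1 (Function('Y')(P, u) = Add(2, -3) = -1)
Function('T')(q) = 8 (Function('T')(q) = Add(12, Mul(2, Add(-2, Mul(-1, 0)))) = Add(12, Mul(2, Add(-2, 0))) = Add(12, Mul(2, -2)) = Add(12, -4) = 8)
Add(Function('Y')(-3, 8), Mul(-26, Function('T')(-1))) = Add(-1, Mul(-26, 8)) = Add(-1, -208) = -209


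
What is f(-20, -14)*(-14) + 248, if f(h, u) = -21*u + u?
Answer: -3672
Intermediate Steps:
f(h, u) = -20*u
f(-20, -14)*(-14) + 248 = -20*(-14)*(-14) + 248 = 280*(-14) + 248 = -3920 + 248 = -3672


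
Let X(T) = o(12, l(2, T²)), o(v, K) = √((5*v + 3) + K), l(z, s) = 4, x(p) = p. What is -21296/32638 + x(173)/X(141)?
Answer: -10648/16319 + 173*√67/67 ≈ 20.483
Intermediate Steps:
o(v, K) = √(3 + K + 5*v) (o(v, K) = √((3 + 5*v) + K) = √(3 + K + 5*v))
X(T) = √67 (X(T) = √(3 + 4 + 5*12) = √(3 + 4 + 60) = √67)
-21296/32638 + x(173)/X(141) = -21296/32638 + 173/(√67) = -21296*1/32638 + 173*(√67/67) = -10648/16319 + 173*√67/67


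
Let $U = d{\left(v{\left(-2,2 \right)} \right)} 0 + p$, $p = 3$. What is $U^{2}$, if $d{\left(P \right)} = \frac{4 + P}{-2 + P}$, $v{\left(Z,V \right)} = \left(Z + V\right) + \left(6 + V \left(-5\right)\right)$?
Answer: $9$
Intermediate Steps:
$v{\left(Z,V \right)} = 6 + Z - 4 V$ ($v{\left(Z,V \right)} = \left(V + Z\right) - \left(-6 + 5 V\right) = 6 + Z - 4 V$)
$d{\left(P \right)} = \frac{4 + P}{-2 + P}$
$U = 3$ ($U = \frac{4 - 4}{-2 - 4} \cdot 0 + 3 = \frac{1}{-6} \cdot 0 \cdot 0 + 3 = \left(- \frac{1}{6}\right) 0 \cdot 0 + 3 = 0 \cdot 0 + 3 = 0 + 3 = 3$)
$U^{2} = 3^{2} = 9$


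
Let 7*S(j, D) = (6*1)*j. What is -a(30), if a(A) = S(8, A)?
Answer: -48/7 ≈ -6.8571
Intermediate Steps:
S(j, D) = 6*j/7 (S(j, D) = ((6*1)*j)/7 = (6*j)/7 = 6*j/7)
a(A) = 48/7 (a(A) = (6/7)*8 = 48/7)
-a(30) = -1*48/7 = -48/7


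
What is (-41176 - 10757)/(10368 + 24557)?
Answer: -51933/34925 ≈ -1.4870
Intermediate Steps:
(-41176 - 10757)/(10368 + 24557) = -51933/34925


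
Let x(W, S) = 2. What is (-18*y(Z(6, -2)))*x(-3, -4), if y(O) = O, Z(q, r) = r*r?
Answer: -144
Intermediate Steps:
Z(q, r) = r²
(-18*y(Z(6, -2)))*x(-3, -4) = -18*(-2)²*2 = -18*4*2 = -72*2 = -144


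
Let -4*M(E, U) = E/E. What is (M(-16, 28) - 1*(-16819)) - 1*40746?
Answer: -95709/4 ≈ -23927.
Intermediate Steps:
M(E, U) = -¼ (M(E, U) = -E/(4*E) = -¼*1 = -¼)
(M(-16, 28) - 1*(-16819)) - 1*40746 = (-¼ - 1*(-16819)) - 1*40746 = (-¼ + 16819) - 40746 = 67275/4 - 40746 = -95709/4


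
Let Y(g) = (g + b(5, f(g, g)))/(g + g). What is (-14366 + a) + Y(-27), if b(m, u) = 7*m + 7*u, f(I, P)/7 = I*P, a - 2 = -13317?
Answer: -1530503/54 ≈ -28343.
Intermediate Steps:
a = -13315 (a = 2 - 13317 = -13315)
f(I, P) = 7*I*P (f(I, P) = 7*(I*P) = 7*I*P)
Y(g) = (35 + g + 49*g²)/(2*g) (Y(g) = (g + (7*5 + 7*(7*g*g)))/(g + g) = (g + (35 + 7*(7*g²)))/((2*g)) = (g + (35 + 49*g²))*(1/(2*g)) = (35 + g + 49*g²)*(1/(2*g)) = (35 + g + 49*g²)/(2*g))
(-14366 + a) + Y(-27) = (-14366 - 13315) + (½)*(35 - 27 + 49*(-27)²)/(-27) = -27681 + (½)*(-1/27)*(35 - 27 + 49*729) = -27681 + (½)*(-1/27)*(35 - 27 + 35721) = -27681 + (½)*(-1/27)*35729 = -27681 - 35729/54 = -1530503/54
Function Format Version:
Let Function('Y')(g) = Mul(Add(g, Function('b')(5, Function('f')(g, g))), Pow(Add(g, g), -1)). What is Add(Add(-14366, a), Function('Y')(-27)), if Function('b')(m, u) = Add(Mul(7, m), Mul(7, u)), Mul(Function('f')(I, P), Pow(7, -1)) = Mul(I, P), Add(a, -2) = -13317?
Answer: Rational(-1530503, 54) ≈ -28343.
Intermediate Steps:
a = -13315 (a = Add(2, -13317) = -13315)
Function('f')(I, P) = Mul(7, I, P) (Function('f')(I, P) = Mul(7, Mul(I, P)) = Mul(7, I, P))
Function('Y')(g) = Mul(Rational(1, 2), Pow(g, -1), Add(35, g, Mul(49, Pow(g, 2)))) (Function('Y')(g) = Mul(Add(g, Add(Mul(7, 5), Mul(7, Mul(7, g, g)))), Pow(Add(g, g), -1)) = Mul(Add(g, Add(35, Mul(7, Mul(7, Pow(g, 2))))), Pow(Mul(2, g), -1)) = Mul(Add(g, Add(35, Mul(49, Pow(g, 2)))), Mul(Rational(1, 2), Pow(g, -1))) = Mul(Add(35, g, Mul(49, Pow(g, 2))), Mul(Rational(1, 2), Pow(g, -1))) = Mul(Rational(1, 2), Pow(g, -1), Add(35, g, Mul(49, Pow(g, 2)))))
Add(Add(-14366, a), Function('Y')(-27)) = Add(Add(-14366, -13315), Mul(Rational(1, 2), Pow(-27, -1), Add(35, -27, Mul(49, Pow(-27, 2))))) = Add(-27681, Mul(Rational(1, 2), Rational(-1, 27), Add(35, -27, Mul(49, 729)))) = Add(-27681, Mul(Rational(1, 2), Rational(-1, 27), Add(35, -27, 35721))) = Add(-27681, Mul(Rational(1, 2), Rational(-1, 27), 35729)) = Add(-27681, Rational(-35729, 54)) = Rational(-1530503, 54)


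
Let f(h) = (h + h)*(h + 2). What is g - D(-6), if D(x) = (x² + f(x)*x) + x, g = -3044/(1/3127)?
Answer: -9518330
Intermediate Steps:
g = -9518588 (g = -3044/1/3127 = -3044*3127 = -9518588)
f(h) = 2*h*(2 + h) (f(h) = (2*h)*(2 + h) = 2*h*(2 + h))
D(x) = x + x² + 2*x²*(2 + x) (D(x) = (x² + (2*x*(2 + x))*x) + x = (x² + 2*x²*(2 + x)) + x = x + x² + 2*x²*(2 + x))
g - D(-6) = -9518588 - (-6)*(1 - 6 + 2*(-6)*(2 - 6)) = -9518588 - (-6)*(1 - 6 + 2*(-6)*(-4)) = -9518588 - (-6)*(1 - 6 + 48) = -9518588 - (-6)*43 = -9518588 - 1*(-258) = -9518588 + 258 = -9518330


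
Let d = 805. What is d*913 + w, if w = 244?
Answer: 735209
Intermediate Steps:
d*913 + w = 805*913 + 244 = 734965 + 244 = 735209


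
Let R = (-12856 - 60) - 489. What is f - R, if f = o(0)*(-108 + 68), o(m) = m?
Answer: 13405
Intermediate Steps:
R = -13405 (R = -12916 - 489 = -13405)
f = 0 (f = 0*(-108 + 68) = 0*(-40) = 0)
f - R = 0 - 1*(-13405) = 0 + 13405 = 13405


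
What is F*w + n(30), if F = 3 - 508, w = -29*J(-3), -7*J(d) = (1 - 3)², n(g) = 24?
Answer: -58412/7 ≈ -8344.6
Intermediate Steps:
J(d) = -4/7 (J(d) = -(1 - 3)²/7 = -⅐*(-2)² = -⅐*4 = -4/7)
w = 116/7 (w = -29*(-4/7) = 116/7 ≈ 16.571)
F = -505
F*w + n(30) = -505*116/7 + 24 = -58580/7 + 24 = -58412/7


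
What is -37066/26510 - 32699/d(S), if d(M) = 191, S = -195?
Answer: -436965048/2531705 ≈ -172.60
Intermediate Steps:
-37066/26510 - 32699/d(S) = -37066/26510 - 32699/191 = -37066*1/26510 - 32699*1/191 = -18533/13255 - 32699/191 = -436965048/2531705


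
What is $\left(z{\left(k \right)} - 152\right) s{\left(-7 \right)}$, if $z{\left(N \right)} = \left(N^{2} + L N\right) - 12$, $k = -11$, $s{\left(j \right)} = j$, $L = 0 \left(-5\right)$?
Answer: $301$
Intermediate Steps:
$L = 0$
$z{\left(N \right)} = -12 + N^{2}$ ($z{\left(N \right)} = \left(N^{2} + 0 N\right) - 12 = \left(N^{2} + 0\right) - 12 = N^{2} - 12 = -12 + N^{2}$)
$\left(z{\left(k \right)} - 152\right) s{\left(-7 \right)} = \left(\left(-12 + \left(-11\right)^{2}\right) - 152\right) \left(-7\right) = \left(\left(-12 + 121\right) - 152\right) \left(-7\right) = \left(109 - 152\right) \left(-7\right) = \left(-43\right) \left(-7\right) = 301$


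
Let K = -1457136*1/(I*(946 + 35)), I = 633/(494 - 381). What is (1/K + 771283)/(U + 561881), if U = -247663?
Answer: 4703579883673/1916222023712 ≈ 2.4546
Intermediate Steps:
I = 633/113 ≈ 5.6018
K = -6098384/22999 (K = -1457136*113/(633*(946 + 35)) = -1457136/((633/113)*981) = -1457136/620973/113 = -1457136*113/620973 = -6098384/22999 ≈ -265.16)
(1/K + 771283)/(U + 561881) = (1/(-6098384/22999) + 771283)/(-247663 + 561881) = (-22999/6098384 + 771283)/314218 = (4703579883673/6098384)*(1/314218) = 4703579883673/1916222023712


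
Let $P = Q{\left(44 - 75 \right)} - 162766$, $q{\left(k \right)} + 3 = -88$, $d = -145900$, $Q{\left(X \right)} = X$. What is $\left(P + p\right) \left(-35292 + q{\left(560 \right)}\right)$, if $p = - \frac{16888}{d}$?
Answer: $\frac{210104832618199}{36475} \approx 5.7602 \cdot 10^{9}$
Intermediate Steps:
$q{\left(k \right)} = -91$ ($q{\left(k \right)} = -3 - 88 = -91$)
$p = \frac{4222}{36475}$ ($p = - \frac{16888}{-145900} = \left(-16888\right) \left(- \frac{1}{145900}\right) = \frac{4222}{36475} \approx 0.11575$)
$P = -162797$ ($P = \left(44 - 75\right) - 162766 = -31 - 162766 = -162797$)
$\left(P + p\right) \left(-35292 + q{\left(560 \right)}\right) = \left(-162797 + \frac{4222}{36475}\right) \left(-35292 - 91\right) = \left(- \frac{5938016353}{36475}\right) \left(-35383\right) = \frac{210104832618199}{36475}$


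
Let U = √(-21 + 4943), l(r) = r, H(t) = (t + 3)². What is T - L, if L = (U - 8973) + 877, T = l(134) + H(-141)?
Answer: 27274 - √4922 ≈ 27204.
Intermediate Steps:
H(t) = (3 + t)²
U = √4922 ≈ 70.157
T = 19178 (T = 134 + (3 - 141)² = 134 + (-138)² = 134 + 19044 = 19178)
L = -8096 + √4922 (L = (√4922 - 8973) + 877 = (-8973 + √4922) + 877 = -8096 + √4922 ≈ -8025.8)
T - L = 19178 - (-8096 + √4922) = 19178 + (8096 - √4922) = 27274 - √4922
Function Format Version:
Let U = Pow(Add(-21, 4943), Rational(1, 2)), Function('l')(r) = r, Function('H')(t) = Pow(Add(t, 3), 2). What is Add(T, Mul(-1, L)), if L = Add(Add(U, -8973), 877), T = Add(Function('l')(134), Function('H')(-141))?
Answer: Add(27274, Mul(-1, Pow(4922, Rational(1, 2)))) ≈ 27204.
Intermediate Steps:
Function('H')(t) = Pow(Add(3, t), 2)
U = Pow(4922, Rational(1, 2)) ≈ 70.157
T = 19178 (T = Add(134, Pow(Add(3, -141), 2)) = Add(134, Pow(-138, 2)) = Add(134, 19044) = 19178)
L = Add(-8096, Pow(4922, Rational(1, 2))) (L = Add(Add(Pow(4922, Rational(1, 2)), -8973), 877) = Add(Add(-8973, Pow(4922, Rational(1, 2))), 877) = Add(-8096, Pow(4922, Rational(1, 2))) ≈ -8025.8)
Add(T, Mul(-1, L)) = Add(19178, Mul(-1, Add(-8096, Pow(4922, Rational(1, 2))))) = Add(19178, Add(8096, Mul(-1, Pow(4922, Rational(1, 2))))) = Add(27274, Mul(-1, Pow(4922, Rational(1, 2))))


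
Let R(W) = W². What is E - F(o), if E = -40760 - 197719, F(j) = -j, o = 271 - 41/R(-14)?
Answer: -46688809/196 ≈ -2.3821e+5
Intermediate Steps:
o = 53075/196 (o = 271 - 41/((-14)²) = 271 - 41/196 = 53075/196 ≈ 270.79)
E = -238479
E - F(o) = -238479 - (-1)*53075/196 = -238479 - 1*(-53075/196) = -238479 + 53075/196 = -46688809/196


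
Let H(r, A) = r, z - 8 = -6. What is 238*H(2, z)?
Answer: 476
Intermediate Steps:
z = 2 (z = 8 - 6 = 2)
238*H(2, z) = 238*2 = 476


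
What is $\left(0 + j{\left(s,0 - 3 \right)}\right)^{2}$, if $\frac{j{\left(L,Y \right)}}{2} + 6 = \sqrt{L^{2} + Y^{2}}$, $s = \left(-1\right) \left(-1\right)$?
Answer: $184 - 48 \sqrt{10} \approx 32.211$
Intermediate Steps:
$s = 1$
$j{\left(L,Y \right)} = -12 + 2 \sqrt{L^{2} + Y^{2}}$
$\left(0 + j{\left(s,0 - 3 \right)}\right)^{2} = \left(0 - \left(12 - 2 \sqrt{1^{2} + \left(0 - 3\right)^{2}}\right)\right)^{2} = \left(0 - \left(12 - 2 \sqrt{1 + \left(-3\right)^{2}}\right)\right)^{2} = \left(0 - \left(12 - 2 \sqrt{1 + 9}\right)\right)^{2} = \left(0 - \left(12 - 2 \sqrt{10}\right)\right)^{2} = \left(-12 + 2 \sqrt{10}\right)^{2}$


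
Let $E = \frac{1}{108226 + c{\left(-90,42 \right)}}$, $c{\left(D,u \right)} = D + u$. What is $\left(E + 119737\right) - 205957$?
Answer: $- \frac{9327107159}{108178} \approx -86220.0$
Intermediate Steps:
$E = \frac{1}{108178}$ ($E = \frac{1}{108226 + \left(-90 + 42\right)} = \frac{1}{108226 - 48} = \frac{1}{108178} \approx 9.244 \cdot 10^{-6}$)
$\left(E + 119737\right) - 205957 = \left(\frac{1}{108178} + 119737\right) - 205957 = \frac{12952909187}{108178} - 205957 = - \frac{9327107159}{108178}$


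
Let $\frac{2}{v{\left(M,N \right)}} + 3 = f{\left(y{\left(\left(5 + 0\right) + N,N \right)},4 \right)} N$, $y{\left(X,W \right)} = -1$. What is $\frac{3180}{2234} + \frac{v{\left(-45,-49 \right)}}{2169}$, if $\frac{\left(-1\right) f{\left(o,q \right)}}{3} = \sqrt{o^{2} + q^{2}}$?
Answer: $\frac{211143822157}{148331854152} + \frac{49 \sqrt{17}}{132794856} \approx 1.4235$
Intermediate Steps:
$f{\left(o,q \right)} = - 3 \sqrt{o^{2} + q^{2}}$
$v{\left(M,N \right)} = \frac{2}{-3 - 3 N \sqrt{17}}$ ($v{\left(M,N \right)} = \frac{2}{-3 + - 3 \sqrt{\left(-1\right)^{2} + 4^{2}} N} = \frac{2}{-3 + - 3 \sqrt{1 + 16} N} = \frac{2}{-3 + - 3 \sqrt{17} N} = \frac{2}{-3 - 3 N \sqrt{17}}$)
$\frac{3180}{2234} + \frac{v{\left(-45,-49 \right)}}{2169} = \frac{3180}{2234} + \frac{\frac{2}{3} \frac{1}{-1 - - 49 \sqrt{17}}}{2169} = 3180 \cdot \frac{1}{2234} + \frac{2}{3 \left(-1 + 49 \sqrt{17}\right)} \frac{1}{2169} = \frac{1590}{1117} + \frac{2}{6507 \left(-1 + 49 \sqrt{17}\right)}$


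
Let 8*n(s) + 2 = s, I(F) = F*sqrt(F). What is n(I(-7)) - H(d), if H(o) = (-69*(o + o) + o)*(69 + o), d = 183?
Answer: 25271567/4 - 7*I*sqrt(7)/8 ≈ 6.3179e+6 - 2.315*I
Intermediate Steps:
I(F) = F**(3/2)
n(s) = -1/4 + s/8
H(o) = -137*o*(69 + o) (H(o) = (-138*o + o)*(69 + o) = (-137*o)*(69 + o) = -137*o*(69 + o))
n(I(-7)) - H(d) = (-1/4 + (-7)**(3/2)/8) - (-137)*183*(69 + 183) = (-1/4 + (-7*I*sqrt(7))/8) - (-137)*183*252 = (-1/4 - 7*I*sqrt(7)/8) - 1*(-6317892) = (-1/4 - 7*I*sqrt(7)/8) + 6317892 = 25271567/4 - 7*I*sqrt(7)/8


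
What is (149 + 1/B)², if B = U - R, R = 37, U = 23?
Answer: 4347225/196 ≈ 22180.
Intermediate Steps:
B = -14 (B = 23 - 1*37 = 23 - 37 = -14)
(149 + 1/B)² = (149 + 1/(-14))² = (149 - 1/14)² = (2085/14)² = 4347225/196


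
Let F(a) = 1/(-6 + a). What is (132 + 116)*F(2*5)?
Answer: 62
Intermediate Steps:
(132 + 116)*F(2*5) = (132 + 116)/(-6 + 2*5) = 248/(-6 + 10) = 248/4 = 248*(¼) = 62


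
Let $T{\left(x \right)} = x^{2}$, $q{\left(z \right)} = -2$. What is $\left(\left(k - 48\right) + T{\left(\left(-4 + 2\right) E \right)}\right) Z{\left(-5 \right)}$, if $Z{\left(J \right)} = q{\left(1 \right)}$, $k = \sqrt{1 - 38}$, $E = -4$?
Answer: $-32 - 2 i \sqrt{37} \approx -32.0 - 12.166 i$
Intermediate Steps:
$k = i \sqrt{37}$ ($k = \sqrt{-37} = i \sqrt{37} \approx 6.0828 i$)
$Z{\left(J \right)} = -2$
$\left(\left(k - 48\right) + T{\left(\left(-4 + 2\right) E \right)}\right) Z{\left(-5 \right)} = \left(\left(i \sqrt{37} - 48\right) + \left(\left(-4 + 2\right) \left(-4\right)\right)^{2}\right) \left(-2\right) = \left(\left(i \sqrt{37} - 48\right) + \left(\left(-2\right) \left(-4\right)\right)^{2}\right) \left(-2\right) = \left(\left(-48 + i \sqrt{37}\right) + 8^{2}\right) \left(-2\right) = \left(\left(-48 + i \sqrt{37}\right) + 64\right) \left(-2\right) = \left(16 + i \sqrt{37}\right) \left(-2\right) = -32 - 2 i \sqrt{37}$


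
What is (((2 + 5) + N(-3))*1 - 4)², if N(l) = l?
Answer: 0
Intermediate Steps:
(((2 + 5) + N(-3))*1 - 4)² = (((2 + 5) - 3)*1 - 4)² = ((7 - 3)*1 - 4)² = (4*1 - 4)² = (4 - 4)² = 0² = 0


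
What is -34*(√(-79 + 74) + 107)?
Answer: -3638 - 34*I*√5 ≈ -3638.0 - 76.026*I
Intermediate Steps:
-34*(√(-79 + 74) + 107) = -34*(√(-5) + 107) = -34*(I*√5 + 107) = -34*(107 + I*√5) = -3638 - 34*I*√5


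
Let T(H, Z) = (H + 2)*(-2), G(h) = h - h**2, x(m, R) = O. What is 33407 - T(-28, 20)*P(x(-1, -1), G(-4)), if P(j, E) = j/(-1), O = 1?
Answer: 33459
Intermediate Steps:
x(m, R) = 1
P(j, E) = -j (P(j, E) = j*(-1) = -j)
T(H, Z) = -4 - 2*H (T(H, Z) = (2 + H)*(-2) = -4 - 2*H)
33407 - T(-28, 20)*P(x(-1, -1), G(-4)) = 33407 - (-4 - 2*(-28))*(-1*1) = 33407 - (-4 + 56)*(-1) = 33407 - 52*(-1) = 33407 - 1*(-52) = 33407 + 52 = 33459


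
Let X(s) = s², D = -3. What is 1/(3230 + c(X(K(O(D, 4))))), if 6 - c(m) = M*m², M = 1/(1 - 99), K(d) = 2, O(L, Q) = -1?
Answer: 49/158572 ≈ 0.00030901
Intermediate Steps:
M = -1/98 (M = 1/(-98) = -1/98 ≈ -0.010204)
c(m) = 6 + m²/98 (c(m) = 6 - (-1)*m²/98 = 6 + m²/98)
1/(3230 + c(X(K(O(D, 4))))) = 1/(3230 + (6 + (2²)²/98)) = 1/(3230 + (6 + (1/98)*4²)) = 1/(3230 + (6 + (1/98)*16)) = 1/(3230 + (6 + 8/49)) = 1/(3230 + 302/49) = 1/(158572/49) = 49/158572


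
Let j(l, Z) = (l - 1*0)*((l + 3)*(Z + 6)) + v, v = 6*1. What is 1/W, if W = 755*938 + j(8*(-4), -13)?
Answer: 1/701700 ≈ 1.4251e-6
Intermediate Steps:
v = 6
j(l, Z) = 6 + l*(3 + l)*(6 + Z) (j(l, Z) = (l - 1*0)*((l + 3)*(Z + 6)) + 6 = (l + 0)*((3 + l)*(6 + Z)) + 6 = l*((3 + l)*(6 + Z)) + 6 = l*(3 + l)*(6 + Z) + 6 = 6 + l*(3 + l)*(6 + Z))
W = 701700 (W = 755*938 + (6 + 6*(8*(-4))**2 + 18*(8*(-4)) - 13*(8*(-4))**2 + 3*(-13)*(8*(-4))) = 708190 + (6 + 6*(-32)**2 + 18*(-32) - 13*(-32)**2 + 3*(-13)*(-32)) = 708190 + (6 + 6*1024 - 576 - 13*1024 + 1248) = 708190 + (6 + 6144 - 576 - 13312 + 1248) = 708190 - 6490 = 701700)
1/W = 1/701700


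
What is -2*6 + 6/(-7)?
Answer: -90/7 ≈ -12.857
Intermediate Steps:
-2*6 + 6/(-7) = -12 + 6*(-1/7) = -12 - 6/7 = -90/7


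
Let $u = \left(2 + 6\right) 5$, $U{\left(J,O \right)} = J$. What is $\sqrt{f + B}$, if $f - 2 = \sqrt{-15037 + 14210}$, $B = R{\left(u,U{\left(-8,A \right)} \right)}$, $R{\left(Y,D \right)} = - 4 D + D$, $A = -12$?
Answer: $\sqrt{26 + i \sqrt{827}} \approx 5.6907 + 2.5267 i$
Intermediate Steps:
$u = 40$ ($u = 8 \cdot 5 = 40$)
$R{\left(Y,D \right)} = - 3 D$
$B = 24$ ($B = \left(-3\right) \left(-8\right) = 24$)
$f = 2 + i \sqrt{827}$ ($f = 2 + \sqrt{-15037 + 14210} = 2 + \sqrt{-827} = 2 + i \sqrt{827} \approx 2.0 + 28.758 i$)
$\sqrt{f + B} = \sqrt{\left(2 + i \sqrt{827}\right) + 24} = \sqrt{26 + i \sqrt{827}}$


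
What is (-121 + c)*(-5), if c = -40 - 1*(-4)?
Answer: 785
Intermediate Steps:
c = -36 (c = -40 + 4 = -36)
(-121 + c)*(-5) = (-121 - 36)*(-5) = -157*(-5) = 785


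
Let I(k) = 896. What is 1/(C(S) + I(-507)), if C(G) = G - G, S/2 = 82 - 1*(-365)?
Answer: 1/896 ≈ 0.0011161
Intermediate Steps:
S = 894 (S = 2*(82 - 1*(-365)) = 2*(82 + 365) = 2*447 = 894)
C(G) = 0
1/(C(S) + I(-507)) = 1/(0 + 896) = 1/896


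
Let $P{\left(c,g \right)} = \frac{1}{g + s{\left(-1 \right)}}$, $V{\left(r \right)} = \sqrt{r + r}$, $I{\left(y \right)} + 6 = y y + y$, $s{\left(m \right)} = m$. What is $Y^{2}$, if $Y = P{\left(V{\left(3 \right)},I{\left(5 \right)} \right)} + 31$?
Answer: $\frac{509796}{529} \approx 963.7$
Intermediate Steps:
$I{\left(y \right)} = -6 + y + y^{2}$ ($I{\left(y \right)} = -6 + \left(y y + y\right) = -6 + \left(y^{2} + y\right) = -6 + \left(y + y^{2}\right) = -6 + y + y^{2}$)
$V{\left(r \right)} = \sqrt{2} \sqrt{r}$ ($V{\left(r \right)} = \sqrt{2 r} = \sqrt{2} \sqrt{r}$)
$P{\left(c,g \right)} = \frac{1}{-1 + g}$ ($P{\left(c,g \right)} = \frac{1}{g - 1} = \frac{1}{-1 + g}$)
$Y = \frac{714}{23}$ ($Y = \frac{1}{-1 + \left(-6 + 5 + 5^{2}\right)} + 31 = \frac{1}{-1 + \left(-6 + 5 + 25\right)} + 31 = \frac{1}{-1 + 24} + 31 = \frac{1}{23} + 31 = \frac{714}{23} \approx 31.043$)
$Y^{2} = \left(\frac{714}{23}\right)^{2} = \frac{509796}{529}$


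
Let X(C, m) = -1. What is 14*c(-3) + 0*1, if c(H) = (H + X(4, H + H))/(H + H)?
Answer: 28/3 ≈ 9.3333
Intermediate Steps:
c(H) = (-1 + H)/(2*H) (c(H) = (H - 1)/(H + H) = (-1 + H)/((2*H)) = (-1 + H)*(1/(2*H)) = (-1 + H)/(2*H))
14*c(-3) + 0*1 = 14*((½)*(-1 - 3)/(-3)) + 0*1 = 14*((½)*(-⅓)*(-4)) + 0 = 14*(⅔) + 0 = 28/3 + 0 = 28/3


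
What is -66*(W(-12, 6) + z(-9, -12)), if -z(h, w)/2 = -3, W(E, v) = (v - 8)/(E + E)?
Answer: -803/2 ≈ -401.50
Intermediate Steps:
W(E, v) = (-8 + v)/(2*E) (W(E, v) = (-8 + v)/((2*E)) = (-8 + v)*(1/(2*E)) = (-8 + v)/(2*E))
z(h, w) = 6 (z(h, w) = -2*(-3) = 6)
-66*(W(-12, 6) + z(-9, -12)) = -66*((½)*(-8 + 6)/(-12) + 6) = -66*((½)*(-1/12)*(-2) + 6) = -66*(1/12 + 6) = -66*73/12 = -803/2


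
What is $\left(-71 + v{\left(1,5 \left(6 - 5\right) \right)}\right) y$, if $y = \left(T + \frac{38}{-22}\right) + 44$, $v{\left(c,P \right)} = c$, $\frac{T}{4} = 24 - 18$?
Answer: $- \frac{51030}{11} \approx -4639.1$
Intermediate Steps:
$T = 24$ ($T = 4 \left(24 - 18\right) = 4 \cdot 6 = 24$)
$y = \frac{729}{11}$ ($y = \left(24 + \frac{38}{-22}\right) + 44 = \left(24 + 38 \left(- \frac{1}{22}\right)\right) + 44 = \left(24 - \frac{19}{11}\right) + 44 = \frac{245}{11} + 44 = \frac{729}{11} \approx 66.273$)
$\left(-71 + v{\left(1,5 \left(6 - 5\right) \right)}\right) y = \left(-71 + 1\right) \frac{729}{11} = \left(-70\right) \frac{729}{11} = - \frac{51030}{11}$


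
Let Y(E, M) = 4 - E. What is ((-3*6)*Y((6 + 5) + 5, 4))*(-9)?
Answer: -1944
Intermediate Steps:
((-3*6)*Y((6 + 5) + 5, 4))*(-9) = ((-3*6)*(4 - ((6 + 5) + 5)))*(-9) = -18*(4 - (11 + 5))*(-9) = -18*(4 - 1*16)*(-9) = -18*(4 - 16)*(-9) = -18*(-12)*(-9) = 216*(-9) = -1944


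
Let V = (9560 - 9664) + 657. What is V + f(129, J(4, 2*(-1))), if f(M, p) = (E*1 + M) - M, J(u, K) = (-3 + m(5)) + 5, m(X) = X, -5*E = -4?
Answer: 2769/5 ≈ 553.80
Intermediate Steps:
E = ⅘ (E = -⅕*(-4) = ⅘ ≈ 0.80000)
J(u, K) = 7 (J(u, K) = (-3 + 5) + 5 = 2 + 5 = 7)
f(M, p) = ⅘ (f(M, p) = ((⅘)*1 + M) - M = (⅘ + M) - M = ⅘)
V = 553 (V = -104 + 657 = 553)
V + f(129, J(4, 2*(-1))) = 553 + ⅘ = 2769/5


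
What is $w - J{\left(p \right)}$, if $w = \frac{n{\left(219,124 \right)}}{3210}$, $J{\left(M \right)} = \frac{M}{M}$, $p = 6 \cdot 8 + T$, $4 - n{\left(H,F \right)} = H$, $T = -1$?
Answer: $- \frac{685}{642} \approx -1.067$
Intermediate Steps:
$n{\left(H,F \right)} = 4 - H$
$p = 47$ ($p = 6 \cdot 8 - 1 = 48 - 1 = 47$)
$J{\left(M \right)} = 1$
$w = - \frac{43}{642}$ ($w = \frac{4 - 219}{3210} = \left(4 - 219\right) \frac{1}{3210} = \left(-215\right) \frac{1}{3210} = - \frac{43}{642} \approx -0.066978$)
$w - J{\left(p \right)} = - \frac{43}{642} - 1 = - \frac{685}{642}$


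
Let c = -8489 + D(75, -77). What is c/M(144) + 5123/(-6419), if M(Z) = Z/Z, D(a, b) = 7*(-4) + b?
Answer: -55170009/6419 ≈ -8594.8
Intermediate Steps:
D(a, b) = -28 + b
M(Z) = 1
c = -8594 (c = -8489 + (-28 - 77) = -8489 - 105 = -8594)
c/M(144) + 5123/(-6419) = -8594/1 + 5123/(-6419) = -8594*1 + 5123*(-1/6419) = -8594 - 5123/6419 = -55170009/6419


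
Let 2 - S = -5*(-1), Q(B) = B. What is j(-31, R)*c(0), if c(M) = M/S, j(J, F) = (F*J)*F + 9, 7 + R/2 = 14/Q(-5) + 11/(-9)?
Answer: 0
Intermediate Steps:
S = -3 (S = 2 - (-5)*(-1) = 2 - 1*5 = 2 - 5 = -3)
R = -992/45 (R = -14 + 2*(14/(-5) + 11/(-9)) = -14 + 2*(14*(-⅕) + 11*(-⅑)) = -14 + 2*(-14/5 - 11/9) = -14 + 2*(-181/45) = -14 - 362/45 = -992/45 ≈ -22.044)
j(J, F) = 9 + J*F² (j(J, F) = J*F² + 9 = 9 + J*F²)
c(M) = -M/3 (c(M) = M/(-3) = M*(-⅓) = -M/3)
j(-31, R)*c(0) = (9 - 31*(-992/45)²)*(-⅓*0) = (9 - 31*984064/2025)*0 = (9 - 30505984/2025)*0 = -30487759/2025*0 = 0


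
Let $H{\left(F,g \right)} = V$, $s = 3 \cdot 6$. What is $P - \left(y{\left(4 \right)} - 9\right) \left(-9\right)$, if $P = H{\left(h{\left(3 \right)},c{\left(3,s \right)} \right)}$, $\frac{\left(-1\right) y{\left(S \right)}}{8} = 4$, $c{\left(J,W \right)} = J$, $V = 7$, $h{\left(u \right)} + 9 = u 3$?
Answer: $-362$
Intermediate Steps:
$h{\left(u \right)} = -9 + 3 u$ ($h{\left(u \right)} = -9 + u 3 = -9 + 3 u$)
$s = 18$
$H{\left(F,g \right)} = 7$
$y{\left(S \right)} = -32$ ($y{\left(S \right)} = \left(-8\right) 4 = -32$)
$P = 7$
$P - \left(y{\left(4 \right)} - 9\right) \left(-9\right) = 7 - \left(-32 - 9\right) \left(-9\right) = 7 - \left(-41\right) \left(-9\right) = 7 - 369 = -362$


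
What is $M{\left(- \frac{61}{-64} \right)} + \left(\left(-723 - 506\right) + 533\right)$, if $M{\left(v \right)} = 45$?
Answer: $-651$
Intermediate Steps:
$M{\left(- \frac{61}{-64} \right)} + \left(\left(-723 - 506\right) + 533\right) = 45 + \left(\left(-723 - 506\right) + 533\right) = 45 + \left(-1229 + 533\right) = 45 - 696 = -651$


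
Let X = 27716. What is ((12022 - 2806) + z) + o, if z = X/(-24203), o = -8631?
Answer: 14131039/24203 ≈ 583.85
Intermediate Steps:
z = -27716/24203 (z = 27716/(-24203) = 27716*(-1/24203) = -27716/24203 ≈ -1.1451)
((12022 - 2806) + z) + o = ((12022 - 2806) - 27716/24203) - 8631 = (9216 - 27716/24203) - 8631 = 223027132/24203 - 8631 = 14131039/24203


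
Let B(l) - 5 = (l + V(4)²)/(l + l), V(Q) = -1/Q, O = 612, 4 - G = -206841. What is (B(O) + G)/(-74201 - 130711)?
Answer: -4050960193/4012996608 ≈ -1.0095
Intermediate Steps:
G = 206845 (G = 4 - 1*(-206841) = 4 + 206841 = 206845)
B(l) = 5 + (1/16 + l)/(2*l) (B(l) = 5 + (l + (-1/4)²)/(l + l) = 5 + (l + (-1*¼)²)/((2*l)) = 5 + (l + (-¼)²)*(1/(2*l)) = 5 + (l + 1/16)*(1/(2*l)) = 5 + (1/16 + l)*(1/(2*l)) = 5 + (1/16 + l)/(2*l))
(B(O) + G)/(-74201 - 130711) = ((1/32)*(1 + 176*612)/612 + 206845)/(-74201 - 130711) = ((1/32)*(1/612)*(1 + 107712) + 206845)/(-204912) = ((1/32)*(1/612)*107713 + 206845)*(-1/204912) = (107713/19584 + 206845)*(-1/204912) = (4050960193/19584)*(-1/204912) = -4050960193/4012996608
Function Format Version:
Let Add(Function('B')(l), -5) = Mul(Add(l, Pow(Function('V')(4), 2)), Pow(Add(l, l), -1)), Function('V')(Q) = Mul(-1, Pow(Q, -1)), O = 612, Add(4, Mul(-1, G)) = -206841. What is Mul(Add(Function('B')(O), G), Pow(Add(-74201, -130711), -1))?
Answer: Rational(-4050960193, 4012996608) ≈ -1.0095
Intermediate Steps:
G = 206845 (G = Add(4, Mul(-1, -206841)) = Add(4, 206841) = 206845)
Function('B')(l) = Add(5, Mul(Rational(1, 2), Pow(l, -1), Add(Rational(1, 16), l))) (Function('B')(l) = Add(5, Mul(Add(l, Pow(Mul(-1, Pow(4, -1)), 2)), Pow(Add(l, l), -1))) = Add(5, Mul(Add(l, Pow(Mul(-1, Rational(1, 4)), 2)), Pow(Mul(2, l), -1))) = Add(5, Mul(Add(l, Pow(Rational(-1, 4), 2)), Mul(Rational(1, 2), Pow(l, -1)))) = Add(5, Mul(Add(l, Rational(1, 16)), Mul(Rational(1, 2), Pow(l, -1)))) = Add(5, Mul(Add(Rational(1, 16), l), Mul(Rational(1, 2), Pow(l, -1)))) = Add(5, Mul(Rational(1, 2), Pow(l, -1), Add(Rational(1, 16), l))))
Mul(Add(Function('B')(O), G), Pow(Add(-74201, -130711), -1)) = Mul(Add(Mul(Rational(1, 32), Pow(612, -1), Add(1, Mul(176, 612))), 206845), Pow(Add(-74201, -130711), -1)) = Mul(Add(Mul(Rational(1, 32), Rational(1, 612), Add(1, 107712)), 206845), Pow(-204912, -1)) = Mul(Add(Mul(Rational(1, 32), Rational(1, 612), 107713), 206845), Rational(-1, 204912)) = Mul(Add(Rational(107713, 19584), 206845), Rational(-1, 204912)) = Mul(Rational(4050960193, 19584), Rational(-1, 204912)) = Rational(-4050960193, 4012996608)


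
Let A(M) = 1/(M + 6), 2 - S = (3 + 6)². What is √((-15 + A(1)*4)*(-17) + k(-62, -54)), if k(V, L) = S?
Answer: 2*√2037/7 ≈ 12.895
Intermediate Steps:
S = -79 (S = 2 - (3 + 6)² = 2 - 1*9² = 2 - 1*81 = 2 - 81 = -79)
k(V, L) = -79
A(M) = 1/(6 + M)
√((-15 + A(1)*4)*(-17) + k(-62, -54)) = √((-15 + 4/(6 + 1))*(-17) - 79) = √((-15 + 4/7)*(-17) - 79) = √(-101/7*(-17) - 79) = √(1717/7 - 79) = √(1164/7) = 2*√2037/7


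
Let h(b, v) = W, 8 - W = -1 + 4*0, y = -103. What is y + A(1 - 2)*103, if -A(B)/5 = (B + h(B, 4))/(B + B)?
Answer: 1957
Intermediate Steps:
W = 9 (W = 8 - (-1 + 4*0) = 8 - (-1 + 0) = 8 - 1*(-1) = 8 + 1 = 9)
h(b, v) = 9
A(B) = -5*(9 + B)/(2*B) (A(B) = -5*(B + 9)/(B + B) = -5*(9 + B)/(2*B))
y + A(1 - 2)*103 = -103 + (5*(-9 - (1 - 2))/(2*(1 - 2)))*103 = -103 + ((5/2)*(-9 - 1*(-1))/(-1))*103 = -103 + ((5/2)*(-1)*(-9 + 1))*103 = -103 + ((5/2)*(-1)*(-8))*103 = -103 + 20*103 = -103 + 2060 = 1957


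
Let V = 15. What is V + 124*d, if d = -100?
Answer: -12385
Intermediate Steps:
V + 124*d = 15 + 124*(-100) = 15 - 12400 = -12385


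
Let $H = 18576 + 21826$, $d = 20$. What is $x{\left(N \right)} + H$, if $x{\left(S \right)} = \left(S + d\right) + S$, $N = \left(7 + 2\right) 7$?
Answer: $40548$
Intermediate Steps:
$N = 63$ ($N = 9 \cdot 7 = 63$)
$x{\left(S \right)} = 20 + 2 S$ ($x{\left(S \right)} = \left(S + 20\right) + S = \left(20 + S\right) + S = 20 + 2 S$)
$H = 40402$
$x{\left(N \right)} + H = \left(20 + 2 \cdot 63\right) + 40402 = \left(20 + 126\right) + 40402 = 146 + 40402 = 40548$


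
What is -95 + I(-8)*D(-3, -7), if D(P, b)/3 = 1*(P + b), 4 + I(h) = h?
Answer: 265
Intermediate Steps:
I(h) = -4 + h
D(P, b) = 3*P + 3*b (D(P, b) = 3*(1*(P + b)) = 3*(P + b) = 3*P + 3*b)
-95 + I(-8)*D(-3, -7) = -95 + (-4 - 8)*(3*(-3) + 3*(-7)) = -95 - 12*(-9 - 21) = -95 - 12*(-30) = -95 + 360 = 265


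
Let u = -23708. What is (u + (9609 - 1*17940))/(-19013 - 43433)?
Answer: 32039/62446 ≈ 0.51307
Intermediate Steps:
(u + (9609 - 1*17940))/(-19013 - 43433) = (-23708 + (9609 - 1*17940))/(-19013 - 43433) = (-23708 + (9609 - 17940))/(-62446) = (-23708 - 8331)*(-1/62446) = -32039*(-1/62446) = 32039/62446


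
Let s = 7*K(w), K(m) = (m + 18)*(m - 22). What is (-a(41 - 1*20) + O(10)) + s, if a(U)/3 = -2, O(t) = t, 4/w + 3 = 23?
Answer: -69033/25 ≈ -2761.3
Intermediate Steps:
w = 1/5 (w = 4/(-3 + 23) = 4/20 = 4*(1/20) = 1/5 ≈ 0.20000)
K(m) = (-22 + m)*(18 + m) (K(m) = (18 + m)*(-22 + m) = (-22 + m)*(18 + m))
s = -69433/25 (s = 7*(-396 + (1/5)**2 - 4*1/5) = 7*(-396 + 1/25 - 4/5) = 7*(-9919/25) = -69433/25 ≈ -2777.3)
a(U) = -6 (a(U) = 3*(-2) = -6)
(-a(41 - 1*20) + O(10)) + s = (-1*(-6) + 10) - 69433/25 = (6 + 10) - 69433/25 = 16 - 69433/25 = -69033/25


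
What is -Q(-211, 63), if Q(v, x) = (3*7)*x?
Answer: -1323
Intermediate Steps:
Q(v, x) = 21*x
-Q(-211, 63) = -21*63 = -1*1323 = -1323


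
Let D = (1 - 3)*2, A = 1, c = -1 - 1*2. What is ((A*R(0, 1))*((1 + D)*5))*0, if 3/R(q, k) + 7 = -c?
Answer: 0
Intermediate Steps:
c = -3 (c = -1 - 2 = -3)
R(q, k) = -¾ (R(q, k) = 3/(-7 - 1*(-3)) = 3/(-7 + 3) = 3/(-4) = 3*(-¼) = -¾)
D = -4 (D = -2*2 = -4)
((A*R(0, 1))*((1 + D)*5))*0 = ((1*(-¾))*((1 - 4)*5))*0 = -(-9)*5/4*0 = -¾*(-15)*0 = (45/4)*0 = 0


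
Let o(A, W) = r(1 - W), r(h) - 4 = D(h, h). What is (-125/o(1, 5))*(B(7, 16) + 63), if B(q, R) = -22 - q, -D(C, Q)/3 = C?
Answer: -2125/8 ≈ -265.63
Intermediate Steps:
D(C, Q) = -3*C
r(h) = 4 - 3*h
o(A, W) = 1 + 3*W (o(A, W) = 4 - 3*(1 - W) = 4 + (-3 + 3*W) = 1 + 3*W)
(-125/o(1, 5))*(B(7, 16) + 63) = (-125/(1 + 3*5))*((-22 - 1*7) + 63) = (-125/(1 + 15))*((-22 - 7) + 63) = (-125/16)*(-29 + 63) = -125*1/16*34 = -125/16*34 = -2125/8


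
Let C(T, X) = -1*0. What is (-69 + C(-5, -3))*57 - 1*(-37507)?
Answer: 33574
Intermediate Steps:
C(T, X) = 0
(-69 + C(-5, -3))*57 - 1*(-37507) = (-69 + 0)*57 - 1*(-37507) = -69*57 + 37507 = -3933 + 37507 = 33574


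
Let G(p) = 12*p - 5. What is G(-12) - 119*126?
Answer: -15143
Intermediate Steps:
G(p) = -5 + 12*p
G(-12) - 119*126 = (-5 + 12*(-12)) - 119*126 = (-5 - 144) - 14994 = -149 - 14994 = -15143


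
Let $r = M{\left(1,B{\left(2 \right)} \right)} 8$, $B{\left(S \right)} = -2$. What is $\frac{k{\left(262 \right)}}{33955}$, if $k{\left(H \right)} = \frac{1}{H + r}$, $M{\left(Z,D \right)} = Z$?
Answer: $\frac{1}{9167850} \approx 1.0908 \cdot 10^{-7}$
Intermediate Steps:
$r = 8$ ($r = 1 \cdot 8 = 8$)
$k{\left(H \right)} = \frac{1}{8 + H}$ ($k{\left(H \right)} = \frac{1}{H + 8} = \frac{1}{8 + H}$)
$\frac{k{\left(262 \right)}}{33955} = \frac{1}{\left(8 + 262\right) 33955} = \frac{1}{270} \cdot \frac{1}{33955} = \frac{1}{9167850}$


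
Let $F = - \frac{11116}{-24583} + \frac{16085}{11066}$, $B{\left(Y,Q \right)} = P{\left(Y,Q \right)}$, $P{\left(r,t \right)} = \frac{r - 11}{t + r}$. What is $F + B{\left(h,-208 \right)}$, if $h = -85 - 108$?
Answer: $\frac{263384549123}{109086226678} \approx 2.4145$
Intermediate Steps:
$P{\left(r,t \right)} = \frac{-11 + r}{r + t}$
$h = -193$
$B{\left(Y,Q \right)} = \frac{-11 + Y}{Q + Y}$ ($B{\left(Y,Q \right)} = \frac{-11 + Y}{Y + Q} = \frac{-11 + Y}{Q + Y}$)
$F = \frac{518427211}{272035478}$ ($F = \left(-11116\right) \left(- \frac{1}{24583}\right) + 16085 \cdot \frac{1}{11066} = \frac{11116}{24583} + \frac{16085}{11066} = \frac{518427211}{272035478} \approx 1.9057$)
$F + B{\left(h,-208 \right)} = \frac{518427211}{272035478} + \frac{-11 - 193}{-208 - 193} = \frac{518427211}{272035478} + \frac{1}{-401} \left(-204\right) = \frac{518427211}{272035478} - - \frac{204}{401} = \frac{518427211}{272035478} + \frac{204}{401} = \frac{263384549123}{109086226678}$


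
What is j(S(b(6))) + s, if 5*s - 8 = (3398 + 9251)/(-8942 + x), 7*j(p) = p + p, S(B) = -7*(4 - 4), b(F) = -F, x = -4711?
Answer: 19315/13653 ≈ 1.4147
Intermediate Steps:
S(B) = 0 (S(B) = -7*0 = 0)
j(p) = 2*p/7 (j(p) = (p + p)/7 = (2*p)/7 = 2*p/7)
s = 19315/13653 (s = 8/5 + ((3398 + 9251)/(-8942 - 4711))/5 = 8/5 + (12649/(-13653))/5 = 8/5 + (12649*(-1/13653))/5 = 8/5 + (1/5)*(-12649/13653) = 8/5 - 12649/68265 = 19315/13653 ≈ 1.4147)
j(S(b(6))) + s = (2/7)*0 + 19315/13653 = 0 + 19315/13653 = 19315/13653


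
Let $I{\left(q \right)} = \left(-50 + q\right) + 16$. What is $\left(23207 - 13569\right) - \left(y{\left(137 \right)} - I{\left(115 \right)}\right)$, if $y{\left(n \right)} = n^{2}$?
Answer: $-9050$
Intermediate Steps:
$I{\left(q \right)} = -34 + q$
$\left(23207 - 13569\right) - \left(y{\left(137 \right)} - I{\left(115 \right)}\right) = \left(23207 - 13569\right) - \left(137^{2} - \left(-34 + 115\right)\right) = \left(23207 - 13569\right) - \left(18769 - 81\right) = 9638 - \left(18769 - 81\right) = 9638 - 18688 = -9050$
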